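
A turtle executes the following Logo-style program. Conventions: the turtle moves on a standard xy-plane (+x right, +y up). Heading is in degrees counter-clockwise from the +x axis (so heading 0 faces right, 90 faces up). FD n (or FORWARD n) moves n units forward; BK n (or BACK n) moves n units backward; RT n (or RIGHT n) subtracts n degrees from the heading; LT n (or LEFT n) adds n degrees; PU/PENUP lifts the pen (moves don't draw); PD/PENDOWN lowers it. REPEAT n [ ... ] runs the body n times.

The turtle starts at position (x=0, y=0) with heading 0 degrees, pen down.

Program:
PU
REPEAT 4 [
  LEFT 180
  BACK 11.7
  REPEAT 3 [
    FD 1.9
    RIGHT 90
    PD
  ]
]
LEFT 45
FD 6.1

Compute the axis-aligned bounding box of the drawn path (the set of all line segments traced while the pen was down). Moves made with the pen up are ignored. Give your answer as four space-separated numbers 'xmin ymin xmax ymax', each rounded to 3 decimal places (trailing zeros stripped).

Answer: 0 -11.7 13.6 4.313

Derivation:
Executing turtle program step by step:
Start: pos=(0,0), heading=0, pen down
PU: pen up
REPEAT 4 [
  -- iteration 1/4 --
  LT 180: heading 0 -> 180
  BK 11.7: (0,0) -> (11.7,0) [heading=180, move]
  REPEAT 3 [
    -- iteration 1/3 --
    FD 1.9: (11.7,0) -> (9.8,0) [heading=180, move]
    RT 90: heading 180 -> 90
    PD: pen down
    -- iteration 2/3 --
    FD 1.9: (9.8,0) -> (9.8,1.9) [heading=90, draw]
    RT 90: heading 90 -> 0
    PD: pen down
    -- iteration 3/3 --
    FD 1.9: (9.8,1.9) -> (11.7,1.9) [heading=0, draw]
    RT 90: heading 0 -> 270
    PD: pen down
  ]
  -- iteration 2/4 --
  LT 180: heading 270 -> 90
  BK 11.7: (11.7,1.9) -> (11.7,-9.8) [heading=90, draw]
  REPEAT 3 [
    -- iteration 1/3 --
    FD 1.9: (11.7,-9.8) -> (11.7,-7.9) [heading=90, draw]
    RT 90: heading 90 -> 0
    PD: pen down
    -- iteration 2/3 --
    FD 1.9: (11.7,-7.9) -> (13.6,-7.9) [heading=0, draw]
    RT 90: heading 0 -> 270
    PD: pen down
    -- iteration 3/3 --
    FD 1.9: (13.6,-7.9) -> (13.6,-9.8) [heading=270, draw]
    RT 90: heading 270 -> 180
    PD: pen down
  ]
  -- iteration 3/4 --
  LT 180: heading 180 -> 0
  BK 11.7: (13.6,-9.8) -> (1.9,-9.8) [heading=0, draw]
  REPEAT 3 [
    -- iteration 1/3 --
    FD 1.9: (1.9,-9.8) -> (3.8,-9.8) [heading=0, draw]
    RT 90: heading 0 -> 270
    PD: pen down
    -- iteration 2/3 --
    FD 1.9: (3.8,-9.8) -> (3.8,-11.7) [heading=270, draw]
    RT 90: heading 270 -> 180
    PD: pen down
    -- iteration 3/3 --
    FD 1.9: (3.8,-11.7) -> (1.9,-11.7) [heading=180, draw]
    RT 90: heading 180 -> 90
    PD: pen down
  ]
  -- iteration 4/4 --
  LT 180: heading 90 -> 270
  BK 11.7: (1.9,-11.7) -> (1.9,0) [heading=270, draw]
  REPEAT 3 [
    -- iteration 1/3 --
    FD 1.9: (1.9,0) -> (1.9,-1.9) [heading=270, draw]
    RT 90: heading 270 -> 180
    PD: pen down
    -- iteration 2/3 --
    FD 1.9: (1.9,-1.9) -> (0,-1.9) [heading=180, draw]
    RT 90: heading 180 -> 90
    PD: pen down
    -- iteration 3/3 --
    FD 1.9: (0,-1.9) -> (0,0) [heading=90, draw]
    RT 90: heading 90 -> 0
    PD: pen down
  ]
]
LT 45: heading 0 -> 45
FD 6.1: (0,0) -> (4.313,4.313) [heading=45, draw]
Final: pos=(4.313,4.313), heading=45, 15 segment(s) drawn

Segment endpoints: x in {0, 0, 1.9, 1.9, 1.9, 3.8, 4.313, 9.8, 11.7, 13.6}, y in {-11.7, -9.8, -7.9, -1.9, -1.9, 0, 0, 0, 1.9, 4.313}
xmin=0, ymin=-11.7, xmax=13.6, ymax=4.313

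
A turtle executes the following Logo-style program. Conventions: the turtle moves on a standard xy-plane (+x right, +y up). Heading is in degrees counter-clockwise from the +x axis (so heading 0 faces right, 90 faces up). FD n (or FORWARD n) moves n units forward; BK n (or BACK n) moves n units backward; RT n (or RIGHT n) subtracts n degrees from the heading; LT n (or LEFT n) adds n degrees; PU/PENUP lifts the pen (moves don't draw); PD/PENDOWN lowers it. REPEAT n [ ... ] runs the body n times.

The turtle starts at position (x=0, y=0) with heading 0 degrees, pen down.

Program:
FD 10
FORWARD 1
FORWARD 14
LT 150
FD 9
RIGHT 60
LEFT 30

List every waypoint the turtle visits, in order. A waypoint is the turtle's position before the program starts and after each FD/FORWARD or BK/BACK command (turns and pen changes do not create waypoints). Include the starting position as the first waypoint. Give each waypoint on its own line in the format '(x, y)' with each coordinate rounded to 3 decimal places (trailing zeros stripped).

Executing turtle program step by step:
Start: pos=(0,0), heading=0, pen down
FD 10: (0,0) -> (10,0) [heading=0, draw]
FD 1: (10,0) -> (11,0) [heading=0, draw]
FD 14: (11,0) -> (25,0) [heading=0, draw]
LT 150: heading 0 -> 150
FD 9: (25,0) -> (17.206,4.5) [heading=150, draw]
RT 60: heading 150 -> 90
LT 30: heading 90 -> 120
Final: pos=(17.206,4.5), heading=120, 4 segment(s) drawn
Waypoints (5 total):
(0, 0)
(10, 0)
(11, 0)
(25, 0)
(17.206, 4.5)

Answer: (0, 0)
(10, 0)
(11, 0)
(25, 0)
(17.206, 4.5)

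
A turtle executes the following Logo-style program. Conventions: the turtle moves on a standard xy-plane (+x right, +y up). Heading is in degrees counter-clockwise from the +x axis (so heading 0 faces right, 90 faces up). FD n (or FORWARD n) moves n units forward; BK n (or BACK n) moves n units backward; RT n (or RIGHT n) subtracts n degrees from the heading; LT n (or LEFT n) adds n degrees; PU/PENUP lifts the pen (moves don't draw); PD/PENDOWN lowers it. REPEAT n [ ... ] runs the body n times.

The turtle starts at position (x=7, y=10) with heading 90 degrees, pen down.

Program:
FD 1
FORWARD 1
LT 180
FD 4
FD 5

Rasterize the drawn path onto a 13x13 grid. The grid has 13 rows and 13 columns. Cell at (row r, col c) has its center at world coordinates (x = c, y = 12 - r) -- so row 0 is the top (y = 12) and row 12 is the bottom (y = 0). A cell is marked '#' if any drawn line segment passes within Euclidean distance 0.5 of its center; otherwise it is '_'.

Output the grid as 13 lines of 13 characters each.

Answer: _______#_____
_______#_____
_______#_____
_______#_____
_______#_____
_______#_____
_______#_____
_______#_____
_______#_____
_______#_____
_____________
_____________
_____________

Derivation:
Segment 0: (7,10) -> (7,11)
Segment 1: (7,11) -> (7,12)
Segment 2: (7,12) -> (7,8)
Segment 3: (7,8) -> (7,3)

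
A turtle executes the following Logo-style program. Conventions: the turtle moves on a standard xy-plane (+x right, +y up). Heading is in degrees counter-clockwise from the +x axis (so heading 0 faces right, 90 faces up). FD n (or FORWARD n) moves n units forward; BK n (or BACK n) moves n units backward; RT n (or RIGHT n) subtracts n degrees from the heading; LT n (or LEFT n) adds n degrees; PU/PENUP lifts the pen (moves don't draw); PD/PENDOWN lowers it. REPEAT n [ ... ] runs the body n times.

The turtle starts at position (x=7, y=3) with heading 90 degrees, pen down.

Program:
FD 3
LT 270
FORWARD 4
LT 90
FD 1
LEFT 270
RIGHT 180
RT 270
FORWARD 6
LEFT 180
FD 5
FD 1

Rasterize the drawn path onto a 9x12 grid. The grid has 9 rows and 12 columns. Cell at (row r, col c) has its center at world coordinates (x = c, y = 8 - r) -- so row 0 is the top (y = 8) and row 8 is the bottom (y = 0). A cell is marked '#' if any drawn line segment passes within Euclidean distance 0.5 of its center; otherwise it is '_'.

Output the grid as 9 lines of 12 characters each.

Segment 0: (7,3) -> (7,6)
Segment 1: (7,6) -> (11,6)
Segment 2: (11,6) -> (11,7)
Segment 3: (11,7) -> (11,1)
Segment 4: (11,1) -> (11,6)
Segment 5: (11,6) -> (11,7)

Answer: ____________
___________#
_______#####
_______#___#
_______#___#
_______#___#
___________#
___________#
____________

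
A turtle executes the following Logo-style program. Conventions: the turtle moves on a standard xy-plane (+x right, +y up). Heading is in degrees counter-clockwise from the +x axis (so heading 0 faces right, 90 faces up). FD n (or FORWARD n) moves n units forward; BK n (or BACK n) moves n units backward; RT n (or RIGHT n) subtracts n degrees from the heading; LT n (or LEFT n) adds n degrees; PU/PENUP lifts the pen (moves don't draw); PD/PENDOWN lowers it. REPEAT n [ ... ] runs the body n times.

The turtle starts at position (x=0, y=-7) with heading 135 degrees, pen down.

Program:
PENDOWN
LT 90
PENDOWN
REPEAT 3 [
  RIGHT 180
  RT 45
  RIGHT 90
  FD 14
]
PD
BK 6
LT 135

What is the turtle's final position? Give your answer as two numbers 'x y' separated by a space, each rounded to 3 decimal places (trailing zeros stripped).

Answer: 17.899 -30.899

Derivation:
Executing turtle program step by step:
Start: pos=(0,-7), heading=135, pen down
PD: pen down
LT 90: heading 135 -> 225
PD: pen down
REPEAT 3 [
  -- iteration 1/3 --
  RT 180: heading 225 -> 45
  RT 45: heading 45 -> 0
  RT 90: heading 0 -> 270
  FD 14: (0,-7) -> (0,-21) [heading=270, draw]
  -- iteration 2/3 --
  RT 180: heading 270 -> 90
  RT 45: heading 90 -> 45
  RT 90: heading 45 -> 315
  FD 14: (0,-21) -> (9.899,-30.899) [heading=315, draw]
  -- iteration 3/3 --
  RT 180: heading 315 -> 135
  RT 45: heading 135 -> 90
  RT 90: heading 90 -> 0
  FD 14: (9.899,-30.899) -> (23.899,-30.899) [heading=0, draw]
]
PD: pen down
BK 6: (23.899,-30.899) -> (17.899,-30.899) [heading=0, draw]
LT 135: heading 0 -> 135
Final: pos=(17.899,-30.899), heading=135, 4 segment(s) drawn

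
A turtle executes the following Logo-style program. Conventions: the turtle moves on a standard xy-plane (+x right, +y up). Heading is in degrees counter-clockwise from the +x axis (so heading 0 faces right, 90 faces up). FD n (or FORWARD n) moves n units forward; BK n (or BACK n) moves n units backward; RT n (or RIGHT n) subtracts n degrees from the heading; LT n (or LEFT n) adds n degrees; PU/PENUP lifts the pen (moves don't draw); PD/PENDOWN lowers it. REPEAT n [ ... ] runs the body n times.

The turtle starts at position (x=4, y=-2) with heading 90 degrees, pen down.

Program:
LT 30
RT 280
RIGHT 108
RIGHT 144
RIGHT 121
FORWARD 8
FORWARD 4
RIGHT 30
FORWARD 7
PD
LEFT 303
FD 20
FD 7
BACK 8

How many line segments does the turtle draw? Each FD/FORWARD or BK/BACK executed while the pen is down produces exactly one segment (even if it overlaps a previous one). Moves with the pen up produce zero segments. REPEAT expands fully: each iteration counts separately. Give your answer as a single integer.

Executing turtle program step by step:
Start: pos=(4,-2), heading=90, pen down
LT 30: heading 90 -> 120
RT 280: heading 120 -> 200
RT 108: heading 200 -> 92
RT 144: heading 92 -> 308
RT 121: heading 308 -> 187
FD 8: (4,-2) -> (-3.94,-2.975) [heading=187, draw]
FD 4: (-3.94,-2.975) -> (-7.911,-3.462) [heading=187, draw]
RT 30: heading 187 -> 157
FD 7: (-7.911,-3.462) -> (-14.354,-0.727) [heading=157, draw]
PD: pen down
LT 303: heading 157 -> 100
FD 20: (-14.354,-0.727) -> (-17.827,18.969) [heading=100, draw]
FD 7: (-17.827,18.969) -> (-19.043,25.862) [heading=100, draw]
BK 8: (-19.043,25.862) -> (-17.653,17.984) [heading=100, draw]
Final: pos=(-17.653,17.984), heading=100, 6 segment(s) drawn
Segments drawn: 6

Answer: 6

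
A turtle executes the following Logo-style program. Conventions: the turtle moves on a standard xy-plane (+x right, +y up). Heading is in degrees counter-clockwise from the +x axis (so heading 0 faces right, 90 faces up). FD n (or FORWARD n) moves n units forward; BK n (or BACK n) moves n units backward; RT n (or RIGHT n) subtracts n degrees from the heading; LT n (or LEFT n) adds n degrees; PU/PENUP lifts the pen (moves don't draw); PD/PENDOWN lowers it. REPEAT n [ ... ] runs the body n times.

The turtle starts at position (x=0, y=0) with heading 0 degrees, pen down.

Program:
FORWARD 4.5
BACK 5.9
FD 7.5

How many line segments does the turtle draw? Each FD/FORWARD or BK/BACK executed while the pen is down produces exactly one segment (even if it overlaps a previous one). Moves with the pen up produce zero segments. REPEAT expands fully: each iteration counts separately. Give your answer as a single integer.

Answer: 3

Derivation:
Executing turtle program step by step:
Start: pos=(0,0), heading=0, pen down
FD 4.5: (0,0) -> (4.5,0) [heading=0, draw]
BK 5.9: (4.5,0) -> (-1.4,0) [heading=0, draw]
FD 7.5: (-1.4,0) -> (6.1,0) [heading=0, draw]
Final: pos=(6.1,0), heading=0, 3 segment(s) drawn
Segments drawn: 3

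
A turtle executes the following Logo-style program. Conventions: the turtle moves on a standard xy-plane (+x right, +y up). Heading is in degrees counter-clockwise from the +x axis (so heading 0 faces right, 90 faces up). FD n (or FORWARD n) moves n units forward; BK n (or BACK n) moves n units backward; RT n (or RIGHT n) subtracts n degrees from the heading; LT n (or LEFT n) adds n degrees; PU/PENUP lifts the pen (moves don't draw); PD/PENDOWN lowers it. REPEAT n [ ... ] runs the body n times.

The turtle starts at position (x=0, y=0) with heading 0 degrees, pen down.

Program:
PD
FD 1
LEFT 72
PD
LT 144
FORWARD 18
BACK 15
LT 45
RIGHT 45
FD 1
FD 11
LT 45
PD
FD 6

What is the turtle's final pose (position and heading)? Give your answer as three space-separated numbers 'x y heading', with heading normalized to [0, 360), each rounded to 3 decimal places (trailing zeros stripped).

Answer: -12.074 -14.743 261

Derivation:
Executing turtle program step by step:
Start: pos=(0,0), heading=0, pen down
PD: pen down
FD 1: (0,0) -> (1,0) [heading=0, draw]
LT 72: heading 0 -> 72
PD: pen down
LT 144: heading 72 -> 216
FD 18: (1,0) -> (-13.562,-10.58) [heading=216, draw]
BK 15: (-13.562,-10.58) -> (-1.427,-1.763) [heading=216, draw]
LT 45: heading 216 -> 261
RT 45: heading 261 -> 216
FD 1: (-1.427,-1.763) -> (-2.236,-2.351) [heading=216, draw]
FD 11: (-2.236,-2.351) -> (-11.135,-8.817) [heading=216, draw]
LT 45: heading 216 -> 261
PD: pen down
FD 6: (-11.135,-8.817) -> (-12.074,-14.743) [heading=261, draw]
Final: pos=(-12.074,-14.743), heading=261, 6 segment(s) drawn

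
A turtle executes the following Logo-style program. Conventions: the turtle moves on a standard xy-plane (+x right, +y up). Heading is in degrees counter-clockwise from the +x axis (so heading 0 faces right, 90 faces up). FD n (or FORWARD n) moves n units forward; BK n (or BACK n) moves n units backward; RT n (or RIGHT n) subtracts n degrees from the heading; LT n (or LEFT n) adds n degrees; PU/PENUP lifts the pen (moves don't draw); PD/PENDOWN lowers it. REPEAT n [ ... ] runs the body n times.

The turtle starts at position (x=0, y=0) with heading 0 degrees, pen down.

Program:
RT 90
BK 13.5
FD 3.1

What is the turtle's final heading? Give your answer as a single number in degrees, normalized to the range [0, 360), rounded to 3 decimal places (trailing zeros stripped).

Executing turtle program step by step:
Start: pos=(0,0), heading=0, pen down
RT 90: heading 0 -> 270
BK 13.5: (0,0) -> (0,13.5) [heading=270, draw]
FD 3.1: (0,13.5) -> (0,10.4) [heading=270, draw]
Final: pos=(0,10.4), heading=270, 2 segment(s) drawn

Answer: 270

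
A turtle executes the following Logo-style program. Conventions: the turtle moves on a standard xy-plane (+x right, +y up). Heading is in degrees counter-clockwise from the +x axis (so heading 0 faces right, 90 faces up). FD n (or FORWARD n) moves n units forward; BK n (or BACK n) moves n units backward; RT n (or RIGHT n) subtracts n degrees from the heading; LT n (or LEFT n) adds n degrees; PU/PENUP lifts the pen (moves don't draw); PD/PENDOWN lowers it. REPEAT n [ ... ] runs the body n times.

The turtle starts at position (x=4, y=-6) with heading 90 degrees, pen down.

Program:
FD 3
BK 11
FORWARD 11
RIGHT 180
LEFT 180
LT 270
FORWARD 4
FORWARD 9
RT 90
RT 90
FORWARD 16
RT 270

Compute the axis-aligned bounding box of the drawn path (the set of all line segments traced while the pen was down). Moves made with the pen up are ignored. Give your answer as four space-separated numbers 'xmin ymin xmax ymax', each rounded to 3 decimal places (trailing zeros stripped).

Executing turtle program step by step:
Start: pos=(4,-6), heading=90, pen down
FD 3: (4,-6) -> (4,-3) [heading=90, draw]
BK 11: (4,-3) -> (4,-14) [heading=90, draw]
FD 11: (4,-14) -> (4,-3) [heading=90, draw]
RT 180: heading 90 -> 270
LT 180: heading 270 -> 90
LT 270: heading 90 -> 0
FD 4: (4,-3) -> (8,-3) [heading=0, draw]
FD 9: (8,-3) -> (17,-3) [heading=0, draw]
RT 90: heading 0 -> 270
RT 90: heading 270 -> 180
FD 16: (17,-3) -> (1,-3) [heading=180, draw]
RT 270: heading 180 -> 270
Final: pos=(1,-3), heading=270, 6 segment(s) drawn

Segment endpoints: x in {1, 4, 4, 8, 17}, y in {-14, -6, -3, -3, -3, -3}
xmin=1, ymin=-14, xmax=17, ymax=-3

Answer: 1 -14 17 -3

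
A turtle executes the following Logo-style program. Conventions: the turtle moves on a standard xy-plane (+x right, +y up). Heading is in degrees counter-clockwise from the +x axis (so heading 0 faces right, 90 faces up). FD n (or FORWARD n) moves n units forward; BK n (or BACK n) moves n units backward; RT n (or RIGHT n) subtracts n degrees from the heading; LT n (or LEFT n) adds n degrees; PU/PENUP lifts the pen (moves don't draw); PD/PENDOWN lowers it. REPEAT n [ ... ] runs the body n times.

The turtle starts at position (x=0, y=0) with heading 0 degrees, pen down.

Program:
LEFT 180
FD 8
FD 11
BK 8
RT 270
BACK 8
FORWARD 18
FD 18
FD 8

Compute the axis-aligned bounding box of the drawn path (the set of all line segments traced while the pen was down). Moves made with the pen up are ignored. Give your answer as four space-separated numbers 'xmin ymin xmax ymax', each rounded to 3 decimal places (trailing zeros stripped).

Executing turtle program step by step:
Start: pos=(0,0), heading=0, pen down
LT 180: heading 0 -> 180
FD 8: (0,0) -> (-8,0) [heading=180, draw]
FD 11: (-8,0) -> (-19,0) [heading=180, draw]
BK 8: (-19,0) -> (-11,0) [heading=180, draw]
RT 270: heading 180 -> 270
BK 8: (-11,0) -> (-11,8) [heading=270, draw]
FD 18: (-11,8) -> (-11,-10) [heading=270, draw]
FD 18: (-11,-10) -> (-11,-28) [heading=270, draw]
FD 8: (-11,-28) -> (-11,-36) [heading=270, draw]
Final: pos=(-11,-36), heading=270, 7 segment(s) drawn

Segment endpoints: x in {-19, -11, -11, -11, -8, 0}, y in {-36, -28, -10, 0, 0, 0, 0, 8}
xmin=-19, ymin=-36, xmax=0, ymax=8

Answer: -19 -36 0 8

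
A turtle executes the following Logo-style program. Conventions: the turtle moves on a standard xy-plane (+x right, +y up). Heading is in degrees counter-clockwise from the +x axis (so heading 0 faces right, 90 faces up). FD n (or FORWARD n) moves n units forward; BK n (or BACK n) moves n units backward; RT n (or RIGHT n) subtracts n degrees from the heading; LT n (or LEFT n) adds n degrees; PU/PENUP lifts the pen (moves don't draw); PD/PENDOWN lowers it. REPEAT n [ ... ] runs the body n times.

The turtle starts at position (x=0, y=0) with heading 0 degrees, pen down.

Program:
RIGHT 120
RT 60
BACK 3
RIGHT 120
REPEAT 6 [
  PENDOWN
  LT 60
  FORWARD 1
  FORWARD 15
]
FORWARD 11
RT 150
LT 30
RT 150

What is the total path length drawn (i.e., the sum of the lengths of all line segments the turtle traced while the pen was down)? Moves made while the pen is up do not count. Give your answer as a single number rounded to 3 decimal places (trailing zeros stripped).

Answer: 110

Derivation:
Executing turtle program step by step:
Start: pos=(0,0), heading=0, pen down
RT 120: heading 0 -> 240
RT 60: heading 240 -> 180
BK 3: (0,0) -> (3,0) [heading=180, draw]
RT 120: heading 180 -> 60
REPEAT 6 [
  -- iteration 1/6 --
  PD: pen down
  LT 60: heading 60 -> 120
  FD 1: (3,0) -> (2.5,0.866) [heading=120, draw]
  FD 15: (2.5,0.866) -> (-5,13.856) [heading=120, draw]
  -- iteration 2/6 --
  PD: pen down
  LT 60: heading 120 -> 180
  FD 1: (-5,13.856) -> (-6,13.856) [heading=180, draw]
  FD 15: (-6,13.856) -> (-21,13.856) [heading=180, draw]
  -- iteration 3/6 --
  PD: pen down
  LT 60: heading 180 -> 240
  FD 1: (-21,13.856) -> (-21.5,12.99) [heading=240, draw]
  FD 15: (-21.5,12.99) -> (-29,0) [heading=240, draw]
  -- iteration 4/6 --
  PD: pen down
  LT 60: heading 240 -> 300
  FD 1: (-29,0) -> (-28.5,-0.866) [heading=300, draw]
  FD 15: (-28.5,-0.866) -> (-21,-13.856) [heading=300, draw]
  -- iteration 5/6 --
  PD: pen down
  LT 60: heading 300 -> 0
  FD 1: (-21,-13.856) -> (-20,-13.856) [heading=0, draw]
  FD 15: (-20,-13.856) -> (-5,-13.856) [heading=0, draw]
  -- iteration 6/6 --
  PD: pen down
  LT 60: heading 0 -> 60
  FD 1: (-5,-13.856) -> (-4.5,-12.99) [heading=60, draw]
  FD 15: (-4.5,-12.99) -> (3,0) [heading=60, draw]
]
FD 11: (3,0) -> (8.5,9.526) [heading=60, draw]
RT 150: heading 60 -> 270
LT 30: heading 270 -> 300
RT 150: heading 300 -> 150
Final: pos=(8.5,9.526), heading=150, 14 segment(s) drawn

Segment lengths:
  seg 1: (0,0) -> (3,0), length = 3
  seg 2: (3,0) -> (2.5,0.866), length = 1
  seg 3: (2.5,0.866) -> (-5,13.856), length = 15
  seg 4: (-5,13.856) -> (-6,13.856), length = 1
  seg 5: (-6,13.856) -> (-21,13.856), length = 15
  seg 6: (-21,13.856) -> (-21.5,12.99), length = 1
  seg 7: (-21.5,12.99) -> (-29,0), length = 15
  seg 8: (-29,0) -> (-28.5,-0.866), length = 1
  seg 9: (-28.5,-0.866) -> (-21,-13.856), length = 15
  seg 10: (-21,-13.856) -> (-20,-13.856), length = 1
  seg 11: (-20,-13.856) -> (-5,-13.856), length = 15
  seg 12: (-5,-13.856) -> (-4.5,-12.99), length = 1
  seg 13: (-4.5,-12.99) -> (3,0), length = 15
  seg 14: (3,0) -> (8.5,9.526), length = 11
Total = 110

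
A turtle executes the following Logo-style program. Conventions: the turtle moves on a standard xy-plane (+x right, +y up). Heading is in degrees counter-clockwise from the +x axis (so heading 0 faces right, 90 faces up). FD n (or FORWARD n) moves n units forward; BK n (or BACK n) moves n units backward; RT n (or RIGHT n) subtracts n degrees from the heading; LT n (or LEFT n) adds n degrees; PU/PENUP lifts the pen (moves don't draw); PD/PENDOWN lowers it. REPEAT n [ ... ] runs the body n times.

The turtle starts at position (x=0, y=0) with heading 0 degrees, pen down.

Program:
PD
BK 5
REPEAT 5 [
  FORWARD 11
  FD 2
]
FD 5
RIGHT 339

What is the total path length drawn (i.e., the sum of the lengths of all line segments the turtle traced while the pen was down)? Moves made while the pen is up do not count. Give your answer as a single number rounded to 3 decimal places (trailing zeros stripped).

Executing turtle program step by step:
Start: pos=(0,0), heading=0, pen down
PD: pen down
BK 5: (0,0) -> (-5,0) [heading=0, draw]
REPEAT 5 [
  -- iteration 1/5 --
  FD 11: (-5,0) -> (6,0) [heading=0, draw]
  FD 2: (6,0) -> (8,0) [heading=0, draw]
  -- iteration 2/5 --
  FD 11: (8,0) -> (19,0) [heading=0, draw]
  FD 2: (19,0) -> (21,0) [heading=0, draw]
  -- iteration 3/5 --
  FD 11: (21,0) -> (32,0) [heading=0, draw]
  FD 2: (32,0) -> (34,0) [heading=0, draw]
  -- iteration 4/5 --
  FD 11: (34,0) -> (45,0) [heading=0, draw]
  FD 2: (45,0) -> (47,0) [heading=0, draw]
  -- iteration 5/5 --
  FD 11: (47,0) -> (58,0) [heading=0, draw]
  FD 2: (58,0) -> (60,0) [heading=0, draw]
]
FD 5: (60,0) -> (65,0) [heading=0, draw]
RT 339: heading 0 -> 21
Final: pos=(65,0), heading=21, 12 segment(s) drawn

Segment lengths:
  seg 1: (0,0) -> (-5,0), length = 5
  seg 2: (-5,0) -> (6,0), length = 11
  seg 3: (6,0) -> (8,0), length = 2
  seg 4: (8,0) -> (19,0), length = 11
  seg 5: (19,0) -> (21,0), length = 2
  seg 6: (21,0) -> (32,0), length = 11
  seg 7: (32,0) -> (34,0), length = 2
  seg 8: (34,0) -> (45,0), length = 11
  seg 9: (45,0) -> (47,0), length = 2
  seg 10: (47,0) -> (58,0), length = 11
  seg 11: (58,0) -> (60,0), length = 2
  seg 12: (60,0) -> (65,0), length = 5
Total = 75

Answer: 75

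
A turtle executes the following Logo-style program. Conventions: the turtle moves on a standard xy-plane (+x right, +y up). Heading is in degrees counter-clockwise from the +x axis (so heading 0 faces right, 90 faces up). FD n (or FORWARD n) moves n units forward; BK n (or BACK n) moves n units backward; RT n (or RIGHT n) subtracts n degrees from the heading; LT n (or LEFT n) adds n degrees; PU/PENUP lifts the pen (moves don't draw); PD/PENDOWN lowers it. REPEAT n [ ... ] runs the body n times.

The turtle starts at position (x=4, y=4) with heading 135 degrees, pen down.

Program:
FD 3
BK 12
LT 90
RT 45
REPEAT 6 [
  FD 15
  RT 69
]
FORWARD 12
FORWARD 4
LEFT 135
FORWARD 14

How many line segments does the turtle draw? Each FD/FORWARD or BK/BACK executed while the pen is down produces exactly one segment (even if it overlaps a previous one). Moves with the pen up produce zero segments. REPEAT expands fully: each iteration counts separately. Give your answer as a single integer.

Answer: 11

Derivation:
Executing turtle program step by step:
Start: pos=(4,4), heading=135, pen down
FD 3: (4,4) -> (1.879,6.121) [heading=135, draw]
BK 12: (1.879,6.121) -> (10.364,-2.364) [heading=135, draw]
LT 90: heading 135 -> 225
RT 45: heading 225 -> 180
REPEAT 6 [
  -- iteration 1/6 --
  FD 15: (10.364,-2.364) -> (-4.636,-2.364) [heading=180, draw]
  RT 69: heading 180 -> 111
  -- iteration 2/6 --
  FD 15: (-4.636,-2.364) -> (-10.012,11.64) [heading=111, draw]
  RT 69: heading 111 -> 42
  -- iteration 3/6 --
  FD 15: (-10.012,11.64) -> (1.136,21.677) [heading=42, draw]
  RT 69: heading 42 -> 333
  -- iteration 4/6 --
  FD 15: (1.136,21.677) -> (14.501,14.867) [heading=333, draw]
  RT 69: heading 333 -> 264
  -- iteration 5/6 --
  FD 15: (14.501,14.867) -> (12.933,-0.051) [heading=264, draw]
  RT 69: heading 264 -> 195
  -- iteration 6/6 --
  FD 15: (12.933,-0.051) -> (-1.556,-3.933) [heading=195, draw]
  RT 69: heading 195 -> 126
]
FD 12: (-1.556,-3.933) -> (-8.61,5.775) [heading=126, draw]
FD 4: (-8.61,5.775) -> (-10.961,9.011) [heading=126, draw]
LT 135: heading 126 -> 261
FD 14: (-10.961,9.011) -> (-13.151,-4.817) [heading=261, draw]
Final: pos=(-13.151,-4.817), heading=261, 11 segment(s) drawn
Segments drawn: 11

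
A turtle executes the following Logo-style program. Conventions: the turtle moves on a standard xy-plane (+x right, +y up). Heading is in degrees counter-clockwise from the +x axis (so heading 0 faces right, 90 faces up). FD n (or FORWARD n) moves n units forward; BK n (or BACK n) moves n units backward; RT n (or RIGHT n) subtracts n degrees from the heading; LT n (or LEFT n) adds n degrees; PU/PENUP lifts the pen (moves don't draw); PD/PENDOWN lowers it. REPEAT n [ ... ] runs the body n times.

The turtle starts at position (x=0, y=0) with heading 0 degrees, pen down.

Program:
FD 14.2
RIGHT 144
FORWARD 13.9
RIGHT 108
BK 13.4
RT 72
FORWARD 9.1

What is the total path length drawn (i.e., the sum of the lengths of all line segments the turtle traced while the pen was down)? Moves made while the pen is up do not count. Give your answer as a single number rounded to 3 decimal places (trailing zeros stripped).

Answer: 50.6

Derivation:
Executing turtle program step by step:
Start: pos=(0,0), heading=0, pen down
FD 14.2: (0,0) -> (14.2,0) [heading=0, draw]
RT 144: heading 0 -> 216
FD 13.9: (14.2,0) -> (2.955,-8.17) [heading=216, draw]
RT 108: heading 216 -> 108
BK 13.4: (2.955,-8.17) -> (7.095,-20.914) [heading=108, draw]
RT 72: heading 108 -> 36
FD 9.1: (7.095,-20.914) -> (14.458,-15.566) [heading=36, draw]
Final: pos=(14.458,-15.566), heading=36, 4 segment(s) drawn

Segment lengths:
  seg 1: (0,0) -> (14.2,0), length = 14.2
  seg 2: (14.2,0) -> (2.955,-8.17), length = 13.9
  seg 3: (2.955,-8.17) -> (7.095,-20.914), length = 13.4
  seg 4: (7.095,-20.914) -> (14.458,-15.566), length = 9.1
Total = 50.6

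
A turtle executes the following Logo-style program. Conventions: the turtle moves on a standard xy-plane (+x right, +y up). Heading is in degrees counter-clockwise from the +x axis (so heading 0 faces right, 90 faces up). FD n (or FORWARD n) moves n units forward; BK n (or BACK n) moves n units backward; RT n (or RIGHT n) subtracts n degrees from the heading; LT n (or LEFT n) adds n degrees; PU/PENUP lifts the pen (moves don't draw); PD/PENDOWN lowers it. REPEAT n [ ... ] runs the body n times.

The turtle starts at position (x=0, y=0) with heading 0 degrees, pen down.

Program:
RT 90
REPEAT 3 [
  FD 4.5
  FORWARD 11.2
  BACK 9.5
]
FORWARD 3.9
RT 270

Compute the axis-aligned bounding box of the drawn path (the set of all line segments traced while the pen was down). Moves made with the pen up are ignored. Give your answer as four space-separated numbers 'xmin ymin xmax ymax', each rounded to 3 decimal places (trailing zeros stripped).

Answer: 0 -28.1 0 0

Derivation:
Executing turtle program step by step:
Start: pos=(0,0), heading=0, pen down
RT 90: heading 0 -> 270
REPEAT 3 [
  -- iteration 1/3 --
  FD 4.5: (0,0) -> (0,-4.5) [heading=270, draw]
  FD 11.2: (0,-4.5) -> (0,-15.7) [heading=270, draw]
  BK 9.5: (0,-15.7) -> (0,-6.2) [heading=270, draw]
  -- iteration 2/3 --
  FD 4.5: (0,-6.2) -> (0,-10.7) [heading=270, draw]
  FD 11.2: (0,-10.7) -> (0,-21.9) [heading=270, draw]
  BK 9.5: (0,-21.9) -> (0,-12.4) [heading=270, draw]
  -- iteration 3/3 --
  FD 4.5: (0,-12.4) -> (0,-16.9) [heading=270, draw]
  FD 11.2: (0,-16.9) -> (0,-28.1) [heading=270, draw]
  BK 9.5: (0,-28.1) -> (0,-18.6) [heading=270, draw]
]
FD 3.9: (0,-18.6) -> (0,-22.5) [heading=270, draw]
RT 270: heading 270 -> 0
Final: pos=(0,-22.5), heading=0, 10 segment(s) drawn

Segment endpoints: x in {0, 0, 0, 0, 0, 0, 0, 0, 0, 0, 0}, y in {-28.1, -22.5, -21.9, -18.6, -16.9, -15.7, -12.4, -10.7, -6.2, -4.5, 0}
xmin=0, ymin=-28.1, xmax=0, ymax=0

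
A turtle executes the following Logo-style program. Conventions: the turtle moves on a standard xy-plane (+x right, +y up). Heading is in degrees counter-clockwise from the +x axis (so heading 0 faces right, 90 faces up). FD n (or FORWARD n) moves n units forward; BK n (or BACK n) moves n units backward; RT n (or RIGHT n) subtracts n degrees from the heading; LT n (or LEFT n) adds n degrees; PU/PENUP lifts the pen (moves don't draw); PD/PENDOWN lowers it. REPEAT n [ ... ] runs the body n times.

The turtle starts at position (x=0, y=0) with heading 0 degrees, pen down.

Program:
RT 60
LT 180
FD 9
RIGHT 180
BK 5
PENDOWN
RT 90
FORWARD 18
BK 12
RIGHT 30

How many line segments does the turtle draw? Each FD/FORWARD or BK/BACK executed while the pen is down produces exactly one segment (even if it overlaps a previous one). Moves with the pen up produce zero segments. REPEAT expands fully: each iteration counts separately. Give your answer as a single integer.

Executing turtle program step by step:
Start: pos=(0,0), heading=0, pen down
RT 60: heading 0 -> 300
LT 180: heading 300 -> 120
FD 9: (0,0) -> (-4.5,7.794) [heading=120, draw]
RT 180: heading 120 -> 300
BK 5: (-4.5,7.794) -> (-7,12.124) [heading=300, draw]
PD: pen down
RT 90: heading 300 -> 210
FD 18: (-7,12.124) -> (-22.588,3.124) [heading=210, draw]
BK 12: (-22.588,3.124) -> (-12.196,9.124) [heading=210, draw]
RT 30: heading 210 -> 180
Final: pos=(-12.196,9.124), heading=180, 4 segment(s) drawn
Segments drawn: 4

Answer: 4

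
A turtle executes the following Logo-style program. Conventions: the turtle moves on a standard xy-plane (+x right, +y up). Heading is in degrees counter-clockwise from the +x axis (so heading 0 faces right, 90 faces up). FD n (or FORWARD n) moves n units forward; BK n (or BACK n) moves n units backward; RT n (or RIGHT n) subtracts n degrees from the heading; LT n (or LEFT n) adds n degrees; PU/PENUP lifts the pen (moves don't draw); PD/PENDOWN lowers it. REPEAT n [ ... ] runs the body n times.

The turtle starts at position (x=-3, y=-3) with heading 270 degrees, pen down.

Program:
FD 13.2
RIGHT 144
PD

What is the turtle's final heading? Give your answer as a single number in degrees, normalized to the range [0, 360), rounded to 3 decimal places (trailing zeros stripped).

Executing turtle program step by step:
Start: pos=(-3,-3), heading=270, pen down
FD 13.2: (-3,-3) -> (-3,-16.2) [heading=270, draw]
RT 144: heading 270 -> 126
PD: pen down
Final: pos=(-3,-16.2), heading=126, 1 segment(s) drawn

Answer: 126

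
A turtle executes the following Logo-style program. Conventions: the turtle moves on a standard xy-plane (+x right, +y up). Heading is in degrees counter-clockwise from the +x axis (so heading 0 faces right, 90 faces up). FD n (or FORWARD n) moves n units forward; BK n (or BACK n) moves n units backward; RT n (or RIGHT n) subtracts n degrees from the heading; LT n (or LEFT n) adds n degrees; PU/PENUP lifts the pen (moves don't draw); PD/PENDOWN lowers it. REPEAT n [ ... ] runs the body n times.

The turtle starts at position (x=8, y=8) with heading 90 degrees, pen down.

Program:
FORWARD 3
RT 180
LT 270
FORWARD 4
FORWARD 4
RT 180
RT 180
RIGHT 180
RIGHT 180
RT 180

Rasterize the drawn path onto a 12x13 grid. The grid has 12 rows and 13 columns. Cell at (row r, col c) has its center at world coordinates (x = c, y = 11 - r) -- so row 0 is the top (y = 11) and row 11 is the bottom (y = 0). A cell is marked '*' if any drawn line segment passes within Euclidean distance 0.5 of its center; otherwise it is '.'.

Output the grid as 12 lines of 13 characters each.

Answer: *********....
........*....
........*....
........*....
.............
.............
.............
.............
.............
.............
.............
.............

Derivation:
Segment 0: (8,8) -> (8,11)
Segment 1: (8,11) -> (4,11)
Segment 2: (4,11) -> (0,11)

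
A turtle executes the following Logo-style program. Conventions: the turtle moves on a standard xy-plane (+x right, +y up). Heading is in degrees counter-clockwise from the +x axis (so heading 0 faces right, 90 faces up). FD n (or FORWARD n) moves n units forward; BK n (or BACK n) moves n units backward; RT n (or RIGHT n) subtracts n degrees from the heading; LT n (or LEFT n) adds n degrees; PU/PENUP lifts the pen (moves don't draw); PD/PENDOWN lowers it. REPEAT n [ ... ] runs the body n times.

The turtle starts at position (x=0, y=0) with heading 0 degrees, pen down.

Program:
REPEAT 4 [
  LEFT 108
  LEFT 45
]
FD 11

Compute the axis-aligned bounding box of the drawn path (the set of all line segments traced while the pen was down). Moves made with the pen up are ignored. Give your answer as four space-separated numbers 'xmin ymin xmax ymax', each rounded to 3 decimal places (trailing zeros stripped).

Answer: -3.399 -10.462 0 0

Derivation:
Executing turtle program step by step:
Start: pos=(0,0), heading=0, pen down
REPEAT 4 [
  -- iteration 1/4 --
  LT 108: heading 0 -> 108
  LT 45: heading 108 -> 153
  -- iteration 2/4 --
  LT 108: heading 153 -> 261
  LT 45: heading 261 -> 306
  -- iteration 3/4 --
  LT 108: heading 306 -> 54
  LT 45: heading 54 -> 99
  -- iteration 4/4 --
  LT 108: heading 99 -> 207
  LT 45: heading 207 -> 252
]
FD 11: (0,0) -> (-3.399,-10.462) [heading=252, draw]
Final: pos=(-3.399,-10.462), heading=252, 1 segment(s) drawn

Segment endpoints: x in {-3.399, 0}, y in {-10.462, 0}
xmin=-3.399, ymin=-10.462, xmax=0, ymax=0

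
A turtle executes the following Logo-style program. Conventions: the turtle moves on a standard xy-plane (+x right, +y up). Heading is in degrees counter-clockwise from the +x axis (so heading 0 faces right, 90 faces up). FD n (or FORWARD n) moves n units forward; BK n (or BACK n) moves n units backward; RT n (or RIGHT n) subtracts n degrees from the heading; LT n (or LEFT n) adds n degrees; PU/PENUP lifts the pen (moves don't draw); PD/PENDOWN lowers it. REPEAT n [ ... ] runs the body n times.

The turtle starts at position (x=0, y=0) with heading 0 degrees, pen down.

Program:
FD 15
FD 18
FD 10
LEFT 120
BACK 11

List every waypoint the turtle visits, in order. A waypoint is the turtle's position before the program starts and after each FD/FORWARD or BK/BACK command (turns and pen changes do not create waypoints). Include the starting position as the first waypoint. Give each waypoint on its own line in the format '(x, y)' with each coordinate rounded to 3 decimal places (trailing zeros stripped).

Answer: (0, 0)
(15, 0)
(33, 0)
(43, 0)
(48.5, -9.526)

Derivation:
Executing turtle program step by step:
Start: pos=(0,0), heading=0, pen down
FD 15: (0,0) -> (15,0) [heading=0, draw]
FD 18: (15,0) -> (33,0) [heading=0, draw]
FD 10: (33,0) -> (43,0) [heading=0, draw]
LT 120: heading 0 -> 120
BK 11: (43,0) -> (48.5,-9.526) [heading=120, draw]
Final: pos=(48.5,-9.526), heading=120, 4 segment(s) drawn
Waypoints (5 total):
(0, 0)
(15, 0)
(33, 0)
(43, 0)
(48.5, -9.526)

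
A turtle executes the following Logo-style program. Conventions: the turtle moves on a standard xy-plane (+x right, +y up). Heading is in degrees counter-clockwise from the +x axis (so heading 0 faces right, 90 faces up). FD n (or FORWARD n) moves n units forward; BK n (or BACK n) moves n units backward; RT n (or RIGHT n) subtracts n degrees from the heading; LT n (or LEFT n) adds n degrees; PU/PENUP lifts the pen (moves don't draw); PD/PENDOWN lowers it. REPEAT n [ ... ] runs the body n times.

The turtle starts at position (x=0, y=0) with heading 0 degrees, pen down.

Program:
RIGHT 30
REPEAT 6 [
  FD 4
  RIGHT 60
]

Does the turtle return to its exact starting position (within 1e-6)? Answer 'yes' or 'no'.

Answer: yes

Derivation:
Executing turtle program step by step:
Start: pos=(0,0), heading=0, pen down
RT 30: heading 0 -> 330
REPEAT 6 [
  -- iteration 1/6 --
  FD 4: (0,0) -> (3.464,-2) [heading=330, draw]
  RT 60: heading 330 -> 270
  -- iteration 2/6 --
  FD 4: (3.464,-2) -> (3.464,-6) [heading=270, draw]
  RT 60: heading 270 -> 210
  -- iteration 3/6 --
  FD 4: (3.464,-6) -> (0,-8) [heading=210, draw]
  RT 60: heading 210 -> 150
  -- iteration 4/6 --
  FD 4: (0,-8) -> (-3.464,-6) [heading=150, draw]
  RT 60: heading 150 -> 90
  -- iteration 5/6 --
  FD 4: (-3.464,-6) -> (-3.464,-2) [heading=90, draw]
  RT 60: heading 90 -> 30
  -- iteration 6/6 --
  FD 4: (-3.464,-2) -> (0,0) [heading=30, draw]
  RT 60: heading 30 -> 330
]
Final: pos=(0,0), heading=330, 6 segment(s) drawn

Start position: (0, 0)
Final position: (0, 0)
Distance = 0; < 1e-6 -> CLOSED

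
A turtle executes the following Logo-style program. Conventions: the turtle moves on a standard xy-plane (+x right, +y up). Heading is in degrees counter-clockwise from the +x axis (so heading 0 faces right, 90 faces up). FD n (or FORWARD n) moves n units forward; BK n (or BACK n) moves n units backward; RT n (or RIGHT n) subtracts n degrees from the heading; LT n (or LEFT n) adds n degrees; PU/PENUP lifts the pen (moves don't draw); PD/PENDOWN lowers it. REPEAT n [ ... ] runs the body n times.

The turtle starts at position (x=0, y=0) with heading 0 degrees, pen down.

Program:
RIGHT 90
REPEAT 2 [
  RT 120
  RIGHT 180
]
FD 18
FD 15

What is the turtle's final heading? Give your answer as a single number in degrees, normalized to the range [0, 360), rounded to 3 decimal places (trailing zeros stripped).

Executing turtle program step by step:
Start: pos=(0,0), heading=0, pen down
RT 90: heading 0 -> 270
REPEAT 2 [
  -- iteration 1/2 --
  RT 120: heading 270 -> 150
  RT 180: heading 150 -> 330
  -- iteration 2/2 --
  RT 120: heading 330 -> 210
  RT 180: heading 210 -> 30
]
FD 18: (0,0) -> (15.588,9) [heading=30, draw]
FD 15: (15.588,9) -> (28.579,16.5) [heading=30, draw]
Final: pos=(28.579,16.5), heading=30, 2 segment(s) drawn

Answer: 30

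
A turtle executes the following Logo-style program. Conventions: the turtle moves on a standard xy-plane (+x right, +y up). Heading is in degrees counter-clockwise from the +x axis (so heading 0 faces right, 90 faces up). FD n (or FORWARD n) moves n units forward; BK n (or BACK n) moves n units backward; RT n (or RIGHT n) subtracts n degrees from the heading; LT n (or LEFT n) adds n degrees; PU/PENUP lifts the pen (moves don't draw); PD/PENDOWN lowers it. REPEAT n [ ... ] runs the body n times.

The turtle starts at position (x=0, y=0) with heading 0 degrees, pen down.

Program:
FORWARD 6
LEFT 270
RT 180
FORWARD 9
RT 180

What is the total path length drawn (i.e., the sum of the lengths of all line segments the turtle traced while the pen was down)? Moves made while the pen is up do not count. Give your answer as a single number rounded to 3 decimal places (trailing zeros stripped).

Executing turtle program step by step:
Start: pos=(0,0), heading=0, pen down
FD 6: (0,0) -> (6,0) [heading=0, draw]
LT 270: heading 0 -> 270
RT 180: heading 270 -> 90
FD 9: (6,0) -> (6,9) [heading=90, draw]
RT 180: heading 90 -> 270
Final: pos=(6,9), heading=270, 2 segment(s) drawn

Segment lengths:
  seg 1: (0,0) -> (6,0), length = 6
  seg 2: (6,0) -> (6,9), length = 9
Total = 15

Answer: 15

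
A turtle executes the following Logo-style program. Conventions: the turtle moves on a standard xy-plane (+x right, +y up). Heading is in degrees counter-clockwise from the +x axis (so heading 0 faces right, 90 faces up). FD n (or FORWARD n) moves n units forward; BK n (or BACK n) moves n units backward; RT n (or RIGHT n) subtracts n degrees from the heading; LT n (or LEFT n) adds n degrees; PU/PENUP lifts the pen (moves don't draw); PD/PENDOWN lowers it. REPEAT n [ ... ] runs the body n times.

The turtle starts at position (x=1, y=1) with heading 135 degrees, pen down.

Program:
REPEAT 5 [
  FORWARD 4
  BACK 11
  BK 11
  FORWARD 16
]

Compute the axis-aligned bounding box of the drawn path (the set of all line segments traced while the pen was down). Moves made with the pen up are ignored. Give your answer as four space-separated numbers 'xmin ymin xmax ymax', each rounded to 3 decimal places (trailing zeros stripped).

Answer: -1.828 -17.385 19.385 3.828

Derivation:
Executing turtle program step by step:
Start: pos=(1,1), heading=135, pen down
REPEAT 5 [
  -- iteration 1/5 --
  FD 4: (1,1) -> (-1.828,3.828) [heading=135, draw]
  BK 11: (-1.828,3.828) -> (5.95,-3.95) [heading=135, draw]
  BK 11: (5.95,-3.95) -> (13.728,-11.728) [heading=135, draw]
  FD 16: (13.728,-11.728) -> (2.414,-0.414) [heading=135, draw]
  -- iteration 2/5 --
  FD 4: (2.414,-0.414) -> (-0.414,2.414) [heading=135, draw]
  BK 11: (-0.414,2.414) -> (7.364,-5.364) [heading=135, draw]
  BK 11: (7.364,-5.364) -> (15.142,-13.142) [heading=135, draw]
  FD 16: (15.142,-13.142) -> (3.828,-1.828) [heading=135, draw]
  -- iteration 3/5 --
  FD 4: (3.828,-1.828) -> (1,1) [heading=135, draw]
  BK 11: (1,1) -> (8.778,-6.778) [heading=135, draw]
  BK 11: (8.778,-6.778) -> (16.556,-14.556) [heading=135, draw]
  FD 16: (16.556,-14.556) -> (5.243,-3.243) [heading=135, draw]
  -- iteration 4/5 --
  FD 4: (5.243,-3.243) -> (2.414,-0.414) [heading=135, draw]
  BK 11: (2.414,-0.414) -> (10.192,-8.192) [heading=135, draw]
  BK 11: (10.192,-8.192) -> (17.971,-15.971) [heading=135, draw]
  FD 16: (17.971,-15.971) -> (6.657,-4.657) [heading=135, draw]
  -- iteration 5/5 --
  FD 4: (6.657,-4.657) -> (3.828,-1.828) [heading=135, draw]
  BK 11: (3.828,-1.828) -> (11.607,-9.607) [heading=135, draw]
  BK 11: (11.607,-9.607) -> (19.385,-17.385) [heading=135, draw]
  FD 16: (19.385,-17.385) -> (8.071,-6.071) [heading=135, draw]
]
Final: pos=(8.071,-6.071), heading=135, 20 segment(s) drawn

Segment endpoints: x in {-1.828, -0.414, 1, 1, 2.414, 3.828, 3.828, 5.243, 5.95, 6.657, 7.364, 8.071, 8.778, 10.192, 11.607, 13.728, 15.142, 16.556, 17.971, 19.385}, y in {-17.385, -15.971, -14.556, -13.142, -11.728, -9.607, -8.192, -6.778, -6.071, -5.364, -4.657, -3.95, -3.243, -1.828, -1.828, -0.414, -0.414, 1, 1, 2.414, 3.828}
xmin=-1.828, ymin=-17.385, xmax=19.385, ymax=3.828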